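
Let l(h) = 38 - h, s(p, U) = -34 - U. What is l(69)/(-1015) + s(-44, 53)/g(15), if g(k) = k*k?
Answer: -5422/15225 ≈ -0.35612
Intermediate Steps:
g(k) = k²
l(69)/(-1015) + s(-44, 53)/g(15) = (38 - 1*69)/(-1015) + (-34 - 1*53)/(15²) = (38 - 69)*(-1/1015) + (-34 - 53)/225 = -31*(-1/1015) - 87*1/225 = 31/1015 - 29/75 = -5422/15225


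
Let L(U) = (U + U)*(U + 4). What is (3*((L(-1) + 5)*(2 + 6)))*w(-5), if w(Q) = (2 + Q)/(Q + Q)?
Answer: -36/5 ≈ -7.2000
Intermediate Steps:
L(U) = 2*U*(4 + U) (L(U) = (2*U)*(4 + U) = 2*U*(4 + U))
w(Q) = (2 + Q)/(2*Q) (w(Q) = (2 + Q)/((2*Q)) = (2 + Q)*(1/(2*Q)) = (2 + Q)/(2*Q))
(3*((L(-1) + 5)*(2 + 6)))*w(-5) = (3*((2*(-1)*(4 - 1) + 5)*(2 + 6)))*((1/2)*(2 - 5)/(-5)) = (3*((2*(-1)*3 + 5)*8))*((1/2)*(-1/5)*(-3)) = (3*((-6 + 5)*8))*(3/10) = (3*(-1*8))*(3/10) = (3*(-8))*(3/10) = -24*3/10 = -36/5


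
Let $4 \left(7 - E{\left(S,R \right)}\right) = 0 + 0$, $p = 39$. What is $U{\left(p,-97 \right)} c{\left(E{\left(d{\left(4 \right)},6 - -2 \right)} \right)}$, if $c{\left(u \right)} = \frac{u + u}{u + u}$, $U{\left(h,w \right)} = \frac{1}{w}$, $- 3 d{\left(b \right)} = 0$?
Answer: $- \frac{1}{97} \approx -0.010309$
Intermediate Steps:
$d{\left(b \right)} = 0$ ($d{\left(b \right)} = \left(- \frac{1}{3}\right) 0 = 0$)
$E{\left(S,R \right)} = 7$ ($E{\left(S,R \right)} = 7 - \frac{0 + 0}{4} = 7 - 0 = 7 + 0 = 7$)
$c{\left(u \right)} = 1$ ($c{\left(u \right)} = \frac{2 u}{2 u} = 2 u \frac{1}{2 u} = 1$)
$U{\left(p,-97 \right)} c{\left(E{\left(d{\left(4 \right)},6 - -2 \right)} \right)} = \frac{1}{-97} \cdot 1 = \left(- \frac{1}{97}\right) 1 = - \frac{1}{97}$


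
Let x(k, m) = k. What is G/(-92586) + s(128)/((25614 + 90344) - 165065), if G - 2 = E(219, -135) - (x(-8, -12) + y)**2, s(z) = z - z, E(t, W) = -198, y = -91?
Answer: 769/7122 ≈ 0.10798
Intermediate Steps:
s(z) = 0
G = -9997 (G = 2 + (-198 - (-8 - 91)**2) = 2 + (-198 - 1*(-99)**2) = 2 + (-198 - 1*9801) = 2 + (-198 - 9801) = 2 - 9999 = -9997)
G/(-92586) + s(128)/((25614 + 90344) - 165065) = -9997/(-92586) + 0/((25614 + 90344) - 165065) = -9997*(-1/92586) + 0/(115958 - 165065) = 769/7122 + 0/(-49107) = 769/7122 + 0*(-1/49107) = 769/7122 + 0 = 769/7122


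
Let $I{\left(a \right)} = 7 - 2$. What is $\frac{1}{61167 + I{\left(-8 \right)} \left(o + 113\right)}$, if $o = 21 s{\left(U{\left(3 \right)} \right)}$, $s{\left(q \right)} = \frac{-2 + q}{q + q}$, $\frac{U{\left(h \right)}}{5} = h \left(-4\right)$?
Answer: $\frac{4}{247145} \approx 1.6185 \cdot 10^{-5}$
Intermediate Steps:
$I{\left(a \right)} = 5$ ($I{\left(a \right)} = 7 - 2 = 5$)
$U{\left(h \right)} = - 20 h$ ($U{\left(h \right)} = 5 h \left(-4\right) = 5 \left(- 4 h\right) = - 20 h$)
$s{\left(q \right)} = \frac{-2 + q}{2 q}$
$o = \frac{217}{20}$ ($o = 21 \frac{-2 - 60}{2 \left(\left(-20\right) 3\right)} = 21 \frac{-2 - 60}{2 \left(-60\right)} = 21 \cdot \frac{1}{2} \left(- \frac{1}{60}\right) \left(-62\right) = 21 \cdot \frac{31}{60} = \frac{217}{20} \approx 10.85$)
$\frac{1}{61167 + I{\left(-8 \right)} \left(o + 113\right)} = \frac{1}{61167 + 5 \left(\frac{217}{20} + 113\right)} = \frac{1}{61167 + 5 \cdot \frac{2477}{20}} = \frac{1}{61167 + \frac{2477}{4}} = \frac{1}{\frac{247145}{4}} = \frac{4}{247145}$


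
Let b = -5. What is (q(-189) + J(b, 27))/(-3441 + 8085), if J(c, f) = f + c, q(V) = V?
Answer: -167/4644 ≈ -0.035960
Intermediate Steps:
J(c, f) = c + f
(q(-189) + J(b, 27))/(-3441 + 8085) = (-189 + (-5 + 27))/(-3441 + 8085) = (-189 + 22)/4644 = -167*1/4644 = -167/4644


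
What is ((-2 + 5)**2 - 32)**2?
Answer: 529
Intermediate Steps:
((-2 + 5)**2 - 32)**2 = (3**2 - 32)**2 = (9 - 32)**2 = (-23)**2 = 529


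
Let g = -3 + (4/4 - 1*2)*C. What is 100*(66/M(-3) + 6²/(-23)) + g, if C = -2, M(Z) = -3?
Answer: -54223/23 ≈ -2357.5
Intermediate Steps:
g = -1 (g = -3 + (4/4 - 1*2)*(-2) = -3 + (4*(¼) - 2)*(-2) = -3 + (1 - 2)*(-2) = -3 - 1*(-2) = -3 + 2 = -1)
100*(66/M(-3) + 6²/(-23)) + g = 100*(66/(-3) + 6²/(-23)) - 1 = 100*(66*(-⅓) + 36*(-1/23)) - 1 = 100*(-22 - 36/23) - 1 = 100*(-542/23) - 1 = -54200/23 - 1 = -54223/23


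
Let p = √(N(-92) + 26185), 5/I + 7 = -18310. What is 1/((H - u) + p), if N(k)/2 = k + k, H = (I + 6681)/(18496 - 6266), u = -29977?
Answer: 376095117748982547305/11274084900513293030403416 - 12545893991487025*√25817/11274084900513293030403416 ≈ 3.3180e-5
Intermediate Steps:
I = -5/18317 (I = 5/(-7 - 18310) = 5/(-18317) = 5*(-1/18317) = -5/18317 ≈ -0.00027297)
H = 61187936/112008455 (H = (-5/18317 + 6681)/(18496 - 6266) = (122375872/18317)/12230 = (122375872/18317)*(1/12230) = 61187936/112008455 ≈ 0.54628)
N(k) = 4*k (N(k) = 2*(k + k) = 2*(2*k) = 4*k)
p = √25817 (p = √(4*(-92) + 26185) = √(-368 + 26185) = √25817 ≈ 160.68)
1/((H - u) + p) = 1/((61187936/112008455 - 1*(-29977)) + √25817) = 1/((61187936/112008455 + 29977) + √25817) = 1/(3357738643471/112008455 + √25817)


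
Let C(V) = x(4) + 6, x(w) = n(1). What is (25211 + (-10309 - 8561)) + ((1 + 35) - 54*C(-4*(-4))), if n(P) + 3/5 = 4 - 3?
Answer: 30157/5 ≈ 6031.4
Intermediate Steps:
n(P) = ⅖ (n(P) = -⅗ + (4 - 3) = -⅗ + 1 = ⅖)
x(w) = ⅖
C(V) = 32/5 (C(V) = ⅖ + 6 = 32/5)
(25211 + (-10309 - 8561)) + ((1 + 35) - 54*C(-4*(-4))) = (25211 + (-10309 - 8561)) + ((1 + 35) - 54*32/5) = (25211 - 18870) + (36 - 1728/5) = 6341 - 1548/5 = 30157/5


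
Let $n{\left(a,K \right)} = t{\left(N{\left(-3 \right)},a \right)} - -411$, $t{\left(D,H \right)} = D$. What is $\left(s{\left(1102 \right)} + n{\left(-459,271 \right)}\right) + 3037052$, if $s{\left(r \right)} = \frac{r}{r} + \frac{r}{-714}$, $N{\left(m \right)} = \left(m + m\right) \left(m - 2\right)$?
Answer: $\frac{1084384807}{357} \approx 3.0375 \cdot 10^{6}$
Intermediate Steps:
$N{\left(m \right)} = 2 m \left(-2 + m\right)$
$s{\left(r \right)} = 1 - \frac{r}{714}$ ($s{\left(r \right)} = 1 + r \left(- \frac{1}{714}\right) = 1 - \frac{r}{714}$)
$n{\left(a,K \right)} = 441$ ($n{\left(a,K \right)} = 2 \left(-3\right) \left(-2 - 3\right) - -411 = 2 \left(-3\right) \left(-5\right) + 411 = 30 + 411 = 441$)
$\left(s{\left(1102 \right)} + n{\left(-459,271 \right)}\right) + 3037052 = \left(\left(1 - \frac{551}{357}\right) + 441\right) + 3037052 = \left(- \frac{194}{357} + 441\right) + 3037052 = \frac{157243}{357} + 3037052 = \frac{1084384807}{357}$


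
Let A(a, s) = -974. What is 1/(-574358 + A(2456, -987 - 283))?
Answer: -1/575332 ≈ -1.7381e-6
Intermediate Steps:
1/(-574358 + A(2456, -987 - 283)) = 1/(-574358 - 974) = 1/(-575332) = -1/575332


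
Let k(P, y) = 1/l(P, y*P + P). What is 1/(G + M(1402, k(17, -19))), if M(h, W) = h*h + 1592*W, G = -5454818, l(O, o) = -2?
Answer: -1/3490010 ≈ -2.8653e-7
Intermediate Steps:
k(P, y) = -½ (k(P, y) = 1/(-2) = -½)
M(h, W) = h² + 1592*W
1/(G + M(1402, k(17, -19))) = 1/(-5454818 + (1402² + 1592*(-½))) = 1/(-5454818 + (1965604 - 796)) = 1/(-5454818 + 1964808) = 1/(-3490010) = -1/3490010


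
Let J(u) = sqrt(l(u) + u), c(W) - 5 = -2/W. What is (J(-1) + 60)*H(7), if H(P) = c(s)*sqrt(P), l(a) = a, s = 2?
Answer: 4*sqrt(7)*(60 + I*sqrt(2)) ≈ 634.98 + 14.967*I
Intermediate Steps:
c(W) = 5 - 2/W
J(u) = sqrt(2)*sqrt(u) (J(u) = sqrt(u + u) = sqrt(2*u) = sqrt(2)*sqrt(u))
H(P) = 4*sqrt(P) (H(P) = (5 - 2/2)*sqrt(P) = (5 - 2*1/2)*sqrt(P) = (5 - 1)*sqrt(P) = 4*sqrt(P))
(J(-1) + 60)*H(7) = (sqrt(2)*sqrt(-1) + 60)*(4*sqrt(7)) = (sqrt(2)*I + 60)*(4*sqrt(7)) = (I*sqrt(2) + 60)*(4*sqrt(7)) = (60 + I*sqrt(2))*(4*sqrt(7)) = 4*sqrt(7)*(60 + I*sqrt(2))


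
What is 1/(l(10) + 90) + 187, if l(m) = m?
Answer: 18701/100 ≈ 187.01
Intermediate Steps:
1/(l(10) + 90) + 187 = 1/(10 + 90) + 187 = 1/100 + 187 = 18701/100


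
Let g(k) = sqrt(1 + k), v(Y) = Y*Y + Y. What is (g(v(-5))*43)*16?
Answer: 688*sqrt(21) ≈ 3152.8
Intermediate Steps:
v(Y) = Y + Y**2 (v(Y) = Y**2 + Y = Y + Y**2)
(g(v(-5))*43)*16 = (sqrt(1 - 5*(1 - 5))*43)*16 = (sqrt(1 - 5*(-4))*43)*16 = (sqrt(1 + 20)*43)*16 = (sqrt(21)*43)*16 = (43*sqrt(21))*16 = 688*sqrt(21)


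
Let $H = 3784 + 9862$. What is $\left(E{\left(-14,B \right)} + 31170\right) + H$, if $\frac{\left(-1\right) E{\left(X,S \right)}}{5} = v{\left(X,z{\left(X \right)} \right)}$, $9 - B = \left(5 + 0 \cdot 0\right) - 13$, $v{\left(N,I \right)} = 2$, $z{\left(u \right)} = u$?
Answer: $44806$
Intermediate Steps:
$H = 13646$
$B = 17$ ($B = 9 - \left(\left(5 + 0 \cdot 0\right) - 13\right) = 9 - \left(\left(5 + 0\right) - 13\right) = 9 - \left(5 - 13\right) = 9 - -8 = 9 + 8 = 17$)
$E{\left(X,S \right)} = -10$ ($E{\left(X,S \right)} = \left(-5\right) 2 = -10$)
$\left(E{\left(-14,B \right)} + 31170\right) + H = \left(-10 + 31170\right) + 13646 = 31160 + 13646 = 44806$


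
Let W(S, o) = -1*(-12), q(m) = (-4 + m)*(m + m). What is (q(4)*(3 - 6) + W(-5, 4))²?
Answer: 144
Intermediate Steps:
q(m) = 2*m*(-4 + m) (q(m) = (-4 + m)*(2*m) = 2*m*(-4 + m))
W(S, o) = 12
(q(4)*(3 - 6) + W(-5, 4))² = ((2*4*(-4 + 4))*(3 - 6) + 12)² = ((2*4*0)*(-3) + 12)² = (0*(-3) + 12)² = (0 + 12)² = 12² = 144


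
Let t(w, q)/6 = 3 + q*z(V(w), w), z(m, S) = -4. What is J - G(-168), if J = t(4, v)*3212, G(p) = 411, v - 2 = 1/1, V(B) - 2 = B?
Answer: -173859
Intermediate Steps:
V(B) = 2 + B
v = 3 (v = 2 + 1/1 = 2 + 1 = 3)
t(w, q) = 18 - 24*q (t(w, q) = 6*(3 + q*(-4)) = 6*(3 - 4*q) = 18 - 24*q)
J = -173448 (J = (18 - 24*3)*3212 = (18 - 72)*3212 = -54*3212 = -173448)
J - G(-168) = -173448 - 1*411 = -173448 - 411 = -173859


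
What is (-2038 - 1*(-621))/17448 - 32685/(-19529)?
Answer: 542615287/340741992 ≈ 1.5925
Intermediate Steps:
(-2038 - 1*(-621))/17448 - 32685/(-19529) = (-2038 + 621)*(1/17448) - 32685*(-1/19529) = -1417*1/17448 + 32685/19529 = -1417/17448 + 32685/19529 = 542615287/340741992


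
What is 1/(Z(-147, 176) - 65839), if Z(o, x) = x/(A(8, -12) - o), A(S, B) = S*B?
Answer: -51/3357613 ≈ -1.5189e-5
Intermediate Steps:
A(S, B) = B*S
Z(o, x) = x/(-96 - o) (Z(o, x) = x/(-12*8 - o) = x/(-96 - o))
1/(Z(-147, 176) - 65839) = 1/(-1*176/(96 - 147) - 65839) = 1/(-1*176/(-51) - 65839) = 1/(-1*176*(-1/51) - 65839) = 1/(176/51 - 65839) = 1/(-3357613/51) = -51/3357613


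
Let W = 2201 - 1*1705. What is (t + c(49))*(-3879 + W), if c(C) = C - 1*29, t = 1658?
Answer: -5676674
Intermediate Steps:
W = 496 (W = 2201 - 1705 = 496)
c(C) = -29 + C (c(C) = C - 29 = -29 + C)
(t + c(49))*(-3879 + W) = (1658 + (-29 + 49))*(-3879 + 496) = (1658 + 20)*(-3383) = 1678*(-3383) = -5676674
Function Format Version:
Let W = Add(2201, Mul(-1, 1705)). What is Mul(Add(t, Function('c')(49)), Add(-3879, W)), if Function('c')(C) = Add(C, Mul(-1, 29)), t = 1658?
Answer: -5676674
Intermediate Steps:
W = 496 (W = Add(2201, -1705) = 496)
Function('c')(C) = Add(-29, C) (Function('c')(C) = Add(C, -29) = Add(-29, C))
Mul(Add(t, Function('c')(49)), Add(-3879, W)) = Mul(Add(1658, Add(-29, 49)), Add(-3879, 496)) = Mul(Add(1658, 20), -3383) = Mul(1678, -3383) = -5676674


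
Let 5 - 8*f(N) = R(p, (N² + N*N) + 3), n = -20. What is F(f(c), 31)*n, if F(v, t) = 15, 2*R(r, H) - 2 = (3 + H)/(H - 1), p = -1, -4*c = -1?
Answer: -300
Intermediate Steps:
c = ¼ (c = -¼*(-1) = ¼ ≈ 0.25000)
R(r, H) = 1 + (3 + H)/(2*(-1 + H)) (R(r, H) = 1 + ((3 + H)/(H - 1))/2 = 1 + ((3 + H)/(-1 + H))/2 = 1 + (3 + H)/(2*(-1 + H)))
f(N) = 5/8 - (10 + 6*N²)/(16*(2 + 2*N²)) (f(N) = 5/8 - (1 + 3*((N² + N*N) + 3))/(16*(-1 + ((N² + N*N) + 3))) = 5/8 - (1 + 3*((N² + N²) + 3))/(16*(-1 + ((N² + N²) + 3))) = 5/8 - (1 + 3*(2*N² + 3))/(16*(-1 + (2*N² + 3))) = 5/8 - (1 + 3*(3 + 2*N²))/(16*(-1 + (3 + 2*N²))) = 5/8 - (1 + (9 + 6*N²))/(16*(2 + 2*N²)) = 5/8 - (10 + 6*N²)/(16*(2 + 2*N²)))
F(f(c), 31)*n = 15*(-20) = -300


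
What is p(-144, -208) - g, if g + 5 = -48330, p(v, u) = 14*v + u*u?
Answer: 89583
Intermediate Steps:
p(v, u) = u**2 + 14*v (p(v, u) = 14*v + u**2 = u**2 + 14*v)
g = -48335 (g = -5 - 48330 = -48335)
p(-144, -208) - g = ((-208)**2 + 14*(-144)) - 1*(-48335) = (43264 - 2016) + 48335 = 41248 + 48335 = 89583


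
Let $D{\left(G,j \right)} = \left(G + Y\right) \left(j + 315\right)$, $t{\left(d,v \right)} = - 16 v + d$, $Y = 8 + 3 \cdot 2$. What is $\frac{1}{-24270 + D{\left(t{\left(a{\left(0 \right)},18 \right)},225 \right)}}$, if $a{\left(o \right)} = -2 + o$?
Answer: $- \frac{1}{173310} \approx -5.77 \cdot 10^{-6}$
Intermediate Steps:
$Y = 14$ ($Y = 8 + 6 = 14$)
$t{\left(d,v \right)} = d - 16 v$
$D{\left(G,j \right)} = \left(14 + G\right) \left(315 + j\right)$ ($D{\left(G,j \right)} = \left(G + 14\right) \left(j + 315\right) = \left(14 + G\right) \left(315 + j\right)$)
$\frac{1}{-24270 + D{\left(t{\left(a{\left(0 \right)},18 \right)},225 \right)}} = \frac{1}{-24270 + \left(4410 + 14 \cdot 225 + 315 \left(\left(-2 + 0\right) - 288\right) + \left(\left(-2 + 0\right) - 288\right) 225\right)} = \frac{1}{-24270 + \left(4410 + 3150 + 315 \left(-2 - 288\right) + \left(-2 - 288\right) 225\right)} = \frac{1}{-24270 + \left(4410 + 3150 + 315 \left(-290\right) - 65250\right)} = \frac{1}{-24270 + \left(4410 + 3150 - 91350 - 65250\right)} = \frac{1}{-24270 - 149040} = \frac{1}{-173310} = - \frac{1}{173310}$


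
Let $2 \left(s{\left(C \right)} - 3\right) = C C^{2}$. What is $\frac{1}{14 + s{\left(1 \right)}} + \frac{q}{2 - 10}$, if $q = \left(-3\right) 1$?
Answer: $\frac{121}{280} \approx 0.43214$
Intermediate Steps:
$s{\left(C \right)} = 3 + \frac{C^{3}}{2}$ ($s{\left(C \right)} = 3 + \frac{C C^{2}}{2} = 3 + \frac{C^{3}}{2}$)
$q = -3$
$\frac{1}{14 + s{\left(1 \right)}} + \frac{q}{2 - 10} = \frac{1}{14 + \left(3 + \frac{1^{3}}{2}\right)} - \frac{3}{2 - 10} = \frac{1}{14 + \left(3 + \frac{1}{2} \cdot 1\right)} - \frac{3}{-8} = \frac{1}{14 + \left(3 + \frac{1}{2}\right)} - - \frac{3}{8} = \frac{1}{14 + \frac{7}{2}} + \frac{3}{8} = \frac{1}{\frac{35}{2}} + \frac{3}{8} = \frac{2}{35} + \frac{3}{8} = \frac{121}{280}$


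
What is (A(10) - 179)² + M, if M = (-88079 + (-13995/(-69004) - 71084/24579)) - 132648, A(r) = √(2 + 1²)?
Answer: -320020234188059/1696049316 - 358*√3 ≈ -1.8931e+5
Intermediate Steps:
A(r) = √3 (A(r) = √(2 + 1) = √3)
M = -374368438469963/1696049316 (M = (-88079 + (-13995*(-1/69004) - 71084*1/24579)) - 132648 = (-88079 + (13995/69004 - 71084/24579)) - 132648 = (-88079 - 4561097231/1696049316) - 132648 = -149390888801195/1696049316 - 132648 = -374368438469963/1696049316 ≈ -2.2073e+5)
(A(10) - 179)² + M = (√3 - 179)² - 374368438469963/1696049316 = (-179 + √3)² - 374368438469963/1696049316 = -374368438469963/1696049316 + (-179 + √3)²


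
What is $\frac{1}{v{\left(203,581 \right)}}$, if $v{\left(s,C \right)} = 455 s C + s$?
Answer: $\frac{1}{53664268} \approx 1.8634 \cdot 10^{-8}$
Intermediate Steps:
$v{\left(s,C \right)} = s + 455 C s$ ($v{\left(s,C \right)} = 455 C s + s = s + 455 C s$)
$\frac{1}{v{\left(203,581 \right)}} = \frac{1}{203 \left(1 + 455 \cdot 581\right)} = \frac{1}{203 \left(1 + 264355\right)} = \frac{1}{203 \cdot 264356} = \frac{1}{53664268}$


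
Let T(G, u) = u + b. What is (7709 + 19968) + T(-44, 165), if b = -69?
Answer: 27773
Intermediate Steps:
T(G, u) = -69 + u (T(G, u) = u - 69 = -69 + u)
(7709 + 19968) + T(-44, 165) = (7709 + 19968) + (-69 + 165) = 27677 + 96 = 27773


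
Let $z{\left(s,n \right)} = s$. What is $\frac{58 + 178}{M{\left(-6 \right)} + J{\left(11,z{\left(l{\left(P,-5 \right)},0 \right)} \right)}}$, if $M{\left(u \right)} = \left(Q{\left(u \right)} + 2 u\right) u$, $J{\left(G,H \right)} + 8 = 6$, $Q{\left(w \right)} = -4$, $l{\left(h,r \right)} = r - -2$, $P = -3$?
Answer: $\frac{118}{47} \approx 2.5106$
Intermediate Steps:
$l{\left(h,r \right)} = 2 + r$ ($l{\left(h,r \right)} = r + 2 = 2 + r$)
$J{\left(G,H \right)} = -2$ ($J{\left(G,H \right)} = -8 + 6 = -2$)
$M{\left(u \right)} = u \left(-4 + 2 u\right)$ ($M{\left(u \right)} = \left(-4 + 2 u\right) u = u \left(-4 + 2 u\right)$)
$\frac{58 + 178}{M{\left(-6 \right)} + J{\left(11,z{\left(l{\left(P,-5 \right)},0 \right)} \right)}} = \frac{58 + 178}{2 \left(-6\right) \left(-2 - 6\right) - 2} = \frac{236}{2 \left(-6\right) \left(-8\right) - 2} = \frac{236}{96 - 2} = \frac{236}{94} = 236 \cdot \frac{1}{94} = \frac{118}{47}$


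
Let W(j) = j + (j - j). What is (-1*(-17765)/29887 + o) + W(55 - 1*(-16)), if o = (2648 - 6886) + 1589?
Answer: -368569/143 ≈ -2577.4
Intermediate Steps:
o = -2649 (o = -4238 + 1589 = -2649)
W(j) = j (W(j) = j + 0 = j)
(-1*(-17765)/29887 + o) + W(55 - 1*(-16)) = (-1*(-17765)/29887 - 2649) + (55 - 1*(-16)) = (17765*(1/29887) - 2649) + (55 + 16) = (85/143 - 2649) + 71 = -378722/143 + 71 = -368569/143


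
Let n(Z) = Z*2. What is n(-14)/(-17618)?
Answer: 14/8809 ≈ 0.0015893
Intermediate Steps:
n(Z) = 2*Z
n(-14)/(-17618) = (2*(-14))/(-17618) = -28*(-1/17618) = 14/8809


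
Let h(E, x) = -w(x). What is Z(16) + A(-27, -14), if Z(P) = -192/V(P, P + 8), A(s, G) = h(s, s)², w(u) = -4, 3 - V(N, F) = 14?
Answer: 368/11 ≈ 33.455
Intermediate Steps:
V(N, F) = -11 (V(N, F) = 3 - 1*14 = 3 - 14 = -11)
h(E, x) = 4 (h(E, x) = -1*(-4) = 4)
A(s, G) = 16 (A(s, G) = 4² = 16)
Z(P) = 192/11 (Z(P) = -192/(-11) = -192*(-1/11) = 192/11)
Z(16) + A(-27, -14) = 192/11 + 16 = 368/11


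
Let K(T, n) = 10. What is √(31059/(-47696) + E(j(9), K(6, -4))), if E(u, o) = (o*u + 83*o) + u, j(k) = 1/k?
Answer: √1062828584345/35772 ≈ 28.820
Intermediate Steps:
E(u, o) = u + 83*o + o*u (E(u, o) = (83*o + o*u) + u = u + 83*o + o*u)
√(31059/(-47696) + E(j(9), K(6, -4))) = √(31059/(-47696) + (1/9 + 83*10 + 10/9)) = √(31059*(-1/47696) + (⅑ + 830 + 10*(⅑))) = √(-31059/47696 + (⅑ + 830 + 10/9)) = √(-31059/47696 + 7481/9) = √(356534245/429264) = √1062828584345/35772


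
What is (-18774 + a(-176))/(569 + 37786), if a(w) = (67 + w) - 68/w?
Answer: -55389/112508 ≈ -0.49231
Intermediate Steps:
a(w) = 67 + w - 68/w
(-18774 + a(-176))/(569 + 37786) = (-18774 + (67 - 176 - 68/(-176)))/(569 + 37786) = (-18774 + (67 - 176 - 68*(-1/176)))/38355 = (-18774 + (67 - 176 + 17/44))*(1/38355) = (-18774 - 4779/44)*(1/38355) = -830835/44*1/38355 = -55389/112508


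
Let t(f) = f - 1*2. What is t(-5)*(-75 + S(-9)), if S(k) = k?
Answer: 588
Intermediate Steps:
t(f) = -2 + f (t(f) = f - 2 = -2 + f)
t(-5)*(-75 + S(-9)) = (-2 - 5)*(-75 - 9) = -7*(-84) = 588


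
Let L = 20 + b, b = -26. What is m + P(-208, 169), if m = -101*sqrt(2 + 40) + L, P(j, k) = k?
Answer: 163 - 101*sqrt(42) ≈ -491.55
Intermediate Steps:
L = -6 (L = 20 - 26 = -6)
m = -6 - 101*sqrt(42) (m = -101*sqrt(2 + 40) - 6 = -101*sqrt(42) - 6 = -6 - 101*sqrt(42) ≈ -660.55)
m + P(-208, 169) = (-6 - 101*sqrt(42)) + 169 = 163 - 101*sqrt(42)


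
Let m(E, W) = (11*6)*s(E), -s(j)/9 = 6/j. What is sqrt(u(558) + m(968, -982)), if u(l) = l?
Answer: 3*sqrt(29810)/22 ≈ 23.544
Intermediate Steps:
s(j) = -54/j
m(E, W) = -3564/E (m(E, W) = (11*6)*(-54/E) = 66*(-54/E) = -3564/E)
sqrt(u(558) + m(968, -982)) = sqrt(558 - 3564/968) = sqrt(558 - 3564*1/968) = sqrt(558 - 81/22) = sqrt(12195/22) = 3*sqrt(29810)/22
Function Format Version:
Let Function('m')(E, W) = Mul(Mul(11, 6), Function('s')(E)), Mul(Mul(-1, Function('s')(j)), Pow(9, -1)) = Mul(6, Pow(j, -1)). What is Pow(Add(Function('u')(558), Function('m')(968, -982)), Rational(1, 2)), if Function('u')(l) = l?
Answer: Mul(Rational(3, 22), Pow(29810, Rational(1, 2))) ≈ 23.544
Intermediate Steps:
Function('s')(j) = Mul(-54, Pow(j, -1)) (Function('s')(j) = Mul(-9, Mul(6, Pow(j, -1))) = Mul(-54, Pow(j, -1)))
Function('m')(E, W) = Mul(-3564, Pow(E, -1)) (Function('m')(E, W) = Mul(Mul(11, 6), Mul(-54, Pow(E, -1))) = Mul(66, Mul(-54, Pow(E, -1))) = Mul(-3564, Pow(E, -1)))
Pow(Add(Function('u')(558), Function('m')(968, -982)), Rational(1, 2)) = Pow(Add(558, Mul(-3564, Pow(968, -1))), Rational(1, 2)) = Pow(Add(558, Mul(-3564, Rational(1, 968))), Rational(1, 2)) = Pow(Add(558, Rational(-81, 22)), Rational(1, 2)) = Pow(Rational(12195, 22), Rational(1, 2)) = Mul(Rational(3, 22), Pow(29810, Rational(1, 2)))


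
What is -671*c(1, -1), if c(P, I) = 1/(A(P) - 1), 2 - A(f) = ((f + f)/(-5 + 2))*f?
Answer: -2013/5 ≈ -402.60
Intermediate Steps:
A(f) = 2 + 2*f²/3 (A(f) = 2 - (f + f)/(-5 + 2)*f = 2 - (2*f)/(-3)*f = 2 - (2*f)*(-⅓)*f = 2 - (-2*f/3)*f = 2 - (-2)*f²/3 = 2 + 2*f²/3)
c(P, I) = 1/(1 + 2*P²/3) (c(P, I) = 1/((2 + 2*P²/3) - 1) = 1/(1 + 2*P²/3))
-671*c(1, -1) = -2013/(3 + 2*1²) = -2013/(3 + 2*1) = -2013/(3 + 2) = -2013/5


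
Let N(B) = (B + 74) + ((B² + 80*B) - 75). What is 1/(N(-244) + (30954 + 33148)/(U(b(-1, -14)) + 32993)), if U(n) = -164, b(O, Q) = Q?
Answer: 32829/1305706261 ≈ 2.5143e-5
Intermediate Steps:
N(B) = -1 + B² + 81*B (N(B) = (74 + B) + (-75 + B² + 80*B) = -1 + B² + 81*B)
1/(N(-244) + (30954 + 33148)/(U(b(-1, -14)) + 32993)) = 1/((-1 + (-244)² + 81*(-244)) + (30954 + 33148)/(-164 + 32993)) = 1/((-1 + 59536 - 19764) + 64102/32829) = 1/(39771 + 64102*(1/32829)) = 1/(39771 + 64102/32829) = 1/(1305706261/32829) = 32829/1305706261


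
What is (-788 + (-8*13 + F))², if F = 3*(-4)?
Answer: 817216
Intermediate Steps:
F = -12
(-788 + (-8*13 + F))² = (-788 + (-8*13 - 12))² = (-788 + (-104 - 12))² = (-788 - 116)² = (-904)² = 817216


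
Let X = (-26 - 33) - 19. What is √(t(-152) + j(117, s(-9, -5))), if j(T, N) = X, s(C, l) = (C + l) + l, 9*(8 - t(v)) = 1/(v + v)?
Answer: I*√3638861/228 ≈ 8.3666*I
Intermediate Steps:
t(v) = 8 - 1/(18*v) (t(v) = 8 - 1/(9*(v + v)) = 8 - 1/(2*v)/9 = 8 - 1/(18*v))
X = -78 (X = -59 - 19 = -78)
s(C, l) = C + 2*l
j(T, N) = -78
√(t(-152) + j(117, s(-9, -5))) = √((8 - 1/18/(-152)) - 78) = √((8 - 1/18*(-1/152)) - 78) = √((8 + 1/2736) - 78) = √(21889/2736 - 78) = √(-191519/2736) = I*√3638861/228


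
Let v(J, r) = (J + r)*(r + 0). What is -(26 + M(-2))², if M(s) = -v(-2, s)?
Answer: -324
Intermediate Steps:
v(J, r) = r*(J + r) (v(J, r) = (J + r)*r = r*(J + r))
M(s) = -s*(-2 + s)
-(26 + M(-2))² = -(26 - 2*(2 - 1*(-2)))² = -(26 - 2*(2 + 2))² = -(26 - 2*4)² = -(26 - 8)² = -1*18² = -1*324 = -324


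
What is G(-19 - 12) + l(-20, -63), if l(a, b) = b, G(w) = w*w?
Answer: 898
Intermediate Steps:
G(w) = w²
G(-19 - 12) + l(-20, -63) = (-19 - 12)² - 63 = (-31)² - 63 = 961 - 63 = 898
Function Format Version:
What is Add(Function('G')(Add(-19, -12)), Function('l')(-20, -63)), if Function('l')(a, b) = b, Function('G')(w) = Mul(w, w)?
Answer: 898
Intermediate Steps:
Function('G')(w) = Pow(w, 2)
Add(Function('G')(Add(-19, -12)), Function('l')(-20, -63)) = Add(Pow(Add(-19, -12), 2), -63) = Add(Pow(-31, 2), -63) = Add(961, -63) = 898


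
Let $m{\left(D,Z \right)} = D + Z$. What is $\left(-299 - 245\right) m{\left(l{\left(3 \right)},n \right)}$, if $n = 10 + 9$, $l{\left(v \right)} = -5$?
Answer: $-7616$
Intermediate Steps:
$n = 19$
$\left(-299 - 245\right) m{\left(l{\left(3 \right)},n \right)} = \left(-299 - 245\right) \left(-5 + 19\right) = \left(-544\right) 14 = -7616$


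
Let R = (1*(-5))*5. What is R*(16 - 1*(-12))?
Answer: -700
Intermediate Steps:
R = -25 (R = -5*5 = -25)
R*(16 - 1*(-12)) = -25*(16 - 1*(-12)) = -25*(16 + 12) = -25*28 = -700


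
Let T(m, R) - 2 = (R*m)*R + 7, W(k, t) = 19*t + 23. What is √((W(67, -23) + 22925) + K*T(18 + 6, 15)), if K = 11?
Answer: √82010 ≈ 286.37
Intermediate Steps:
W(k, t) = 23 + 19*t
T(m, R) = 9 + m*R² (T(m, R) = 2 + ((R*m)*R + 7) = 2 + (m*R² + 7) = 2 + (7 + m*R²) = 9 + m*R²)
√((W(67, -23) + 22925) + K*T(18 + 6, 15)) = √(((23 + 19*(-23)) + 22925) + 11*(9 + (18 + 6)*15²)) = √(((23 - 437) + 22925) + 11*(9 + 24*225)) = √((-414 + 22925) + 11*(9 + 5400)) = √(22511 + 11*5409) = √(22511 + 59499) = √82010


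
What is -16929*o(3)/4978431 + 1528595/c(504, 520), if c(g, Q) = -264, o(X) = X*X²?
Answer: -845569489373/146033976 ≈ -5790.2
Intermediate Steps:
o(X) = X³
-16929*o(3)/4978431 + 1528595/c(504, 520) = -16929*3³/4978431 + 1528595/(-264) = -16929*27*(1/4978431) + 1528595*(-1/264) = -457083*1/4978431 - 1528595/264 = -50787/553159 - 1528595/264 = -845569489373/146033976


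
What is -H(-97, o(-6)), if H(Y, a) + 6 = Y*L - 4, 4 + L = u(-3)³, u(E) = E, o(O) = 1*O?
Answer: -2997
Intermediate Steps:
o(O) = O
L = -31 (L = -4 + (-3)³ = -4 - 27 = -31)
H(Y, a) = -10 - 31*Y (H(Y, a) = -6 + (Y*(-31) - 4) = -6 + (-31*Y - 4) = -6 + (-4 - 31*Y) = -10 - 31*Y)
-H(-97, o(-6)) = -(-10 - 31*(-97)) = -(-10 + 3007) = -1*2997 = -2997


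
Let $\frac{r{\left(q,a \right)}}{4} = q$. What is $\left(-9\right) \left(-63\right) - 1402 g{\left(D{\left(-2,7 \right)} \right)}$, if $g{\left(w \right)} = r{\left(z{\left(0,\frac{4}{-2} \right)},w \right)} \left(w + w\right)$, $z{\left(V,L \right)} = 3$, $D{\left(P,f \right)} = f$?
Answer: $-234969$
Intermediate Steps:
$r{\left(q,a \right)} = 4 q$
$g{\left(w \right)} = 24 w$ ($g{\left(w \right)} = 4 \cdot 3 \left(w + w\right) = 12 \cdot 2 w = 24 w$)
$\left(-9\right) \left(-63\right) - 1402 g{\left(D{\left(-2,7 \right)} \right)} = \left(-9\right) \left(-63\right) - 1402 \cdot 24 \cdot 7 = 567 - 235536 = -234969$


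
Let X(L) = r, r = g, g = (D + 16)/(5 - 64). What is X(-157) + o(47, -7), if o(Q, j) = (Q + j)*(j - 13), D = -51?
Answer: -47165/59 ≈ -799.41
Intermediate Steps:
o(Q, j) = (-13 + j)*(Q + j) (o(Q, j) = (Q + j)*(-13 + j) = (-13 + j)*(Q + j))
g = 35/59 (g = (-51 + 16)/(5 - 64) = -35/(-59) = -35*(-1/59) = 35/59 ≈ 0.59322)
r = 35/59 ≈ 0.59322
X(L) = 35/59
X(-157) + o(47, -7) = 35/59 + ((-7)**2 - 13*47 - 13*(-7) + 47*(-7)) = 35/59 + (49 - 611 + 91 - 329) = 35/59 - 800 = -47165/59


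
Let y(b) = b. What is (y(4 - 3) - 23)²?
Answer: 484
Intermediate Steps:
(y(4 - 3) - 23)² = ((4 - 3) - 23)² = (1 - 23)² = (-22)² = 484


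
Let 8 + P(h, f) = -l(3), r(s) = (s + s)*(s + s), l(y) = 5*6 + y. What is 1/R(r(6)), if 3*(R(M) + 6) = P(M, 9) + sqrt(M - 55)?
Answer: -177/3392 - 3*sqrt(89)/3392 ≈ -0.060525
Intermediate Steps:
l(y) = 30 + y
r(s) = 4*s**2 (r(s) = (2*s)*(2*s) = 4*s**2)
P(h, f) = -41 (P(h, f) = -8 - (30 + 3) = -8 - 1*33 = -8 - 33 = -41)
R(M) = -59/3 + sqrt(-55 + M)/3 (R(M) = -6 + (-41 + sqrt(M - 55))/3 = -6 + (-41 + sqrt(-55 + M))/3 = -6 + (-41/3 + sqrt(-55 + M)/3) = -59/3 + sqrt(-55 + M)/3)
1/R(r(6)) = 1/(-59/3 + sqrt(-55 + 4*6**2)/3) = 1/(-59/3 + sqrt(-55 + 4*36)/3) = 1/(-59/3 + sqrt(-55 + 144)/3) = 1/(-59/3 + sqrt(89)/3)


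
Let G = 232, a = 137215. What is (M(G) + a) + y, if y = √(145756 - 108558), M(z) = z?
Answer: 137447 + √37198 ≈ 1.3764e+5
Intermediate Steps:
y = √37198 ≈ 192.87
(M(G) + a) + y = (232 + 137215) + √37198 = 137447 + √37198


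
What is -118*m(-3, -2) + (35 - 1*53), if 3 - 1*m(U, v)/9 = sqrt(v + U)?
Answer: -3204 + 1062*I*sqrt(5) ≈ -3204.0 + 2374.7*I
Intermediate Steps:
m(U, v) = 27 - 9*sqrt(U + v) (m(U, v) = 27 - 9*sqrt(v + U) = 27 - 9*sqrt(U + v))
-118*m(-3, -2) + (35 - 1*53) = -118*(27 - 9*sqrt(-3 - 2)) + (35 - 1*53) = -118*(27 - 9*I*sqrt(5)) + (35 - 53) = -118*(27 - 9*I*sqrt(5)) - 18 = (-3186 + 1062*I*sqrt(5)) - 18 = -3204 + 1062*I*sqrt(5)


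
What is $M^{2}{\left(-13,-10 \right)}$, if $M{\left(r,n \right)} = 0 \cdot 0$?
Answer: $0$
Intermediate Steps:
$M{\left(r,n \right)} = 0$
$M^{2}{\left(-13,-10 \right)} = 0^{2} = 0$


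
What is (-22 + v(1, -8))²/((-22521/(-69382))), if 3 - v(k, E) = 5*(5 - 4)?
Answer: 13321344/7507 ≈ 1774.5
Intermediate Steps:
v(k, E) = -2 (v(k, E) = 3 - 5*(5 - 4) = 3 - 5 = -2)
(-22 + v(1, -8))²/((-22521/(-69382))) = (-22 - 2)²/((-22521/(-69382))) = (-24)²/((-22521*(-1/69382))) = 576/(22521/69382) = 576*(69382/22521) = 13321344/7507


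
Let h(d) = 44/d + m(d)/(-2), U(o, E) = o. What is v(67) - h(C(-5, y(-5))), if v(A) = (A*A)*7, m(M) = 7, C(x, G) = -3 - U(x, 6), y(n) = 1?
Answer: 62809/2 ≈ 31405.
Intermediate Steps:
C(x, G) = -3 - x
h(d) = -7/2 + 44/d (h(d) = 44/d + 7/(-2) = 44/d + 7*(-½) = 44/d - 7/2 = -7/2 + 44/d)
v(A) = 7*A² (v(A) = A²*7 = 7*A²)
v(67) - h(C(-5, y(-5))) = 7*67² - (-7/2 + 44/(-3 - 1*(-5))) = 7*4489 - (-7/2 + 44/(-3 + 5)) = 31423 - (-7/2 + 44/2) = 31423 - (-7/2 + 44*(½)) = 31423 - (-7/2 + 22) = 31423 - 1*37/2 = 31423 - 37/2 = 62809/2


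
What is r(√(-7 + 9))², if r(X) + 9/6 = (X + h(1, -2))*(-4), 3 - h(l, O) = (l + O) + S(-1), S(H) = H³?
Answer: 1977/4 + 172*√2 ≈ 737.50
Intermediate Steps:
h(l, O) = 4 - O - l (h(l, O) = 3 - ((l + O) + (-1)³) = 3 - ((O + l) - 1) = 3 - (-1 + O + l) = 3 + (1 - O - l) = 4 - O - l)
r(X) = -43/2 - 4*X (r(X) = -3/2 + (X + (4 - 1*(-2) - 1*1))*(-4) = -3/2 + (X + (4 + 2 - 1))*(-4) = -3/2 + (X + 5)*(-4) = -3/2 + (5 + X)*(-4) = -3/2 + (-20 - 4*X) = -43/2 - 4*X)
r(√(-7 + 9))² = (-43/2 - 4*√(-7 + 9))² = (-43/2 - 4*√2)²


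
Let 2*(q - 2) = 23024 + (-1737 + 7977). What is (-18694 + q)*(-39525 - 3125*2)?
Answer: 185846500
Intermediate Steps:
q = 14634 (q = 2 + (23024 + (-1737 + 7977))/2 = 2 + (23024 + 6240)/2 = 2 + (1/2)*29264 = 2 + 14632 = 14634)
(-18694 + q)*(-39525 - 3125*2) = (-18694 + 14634)*(-39525 - 3125*2) = -4060*(-39525 - 6250) = -4060*(-45775) = 185846500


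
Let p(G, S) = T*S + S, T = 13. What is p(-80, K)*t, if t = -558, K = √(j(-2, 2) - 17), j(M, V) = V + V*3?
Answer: -23436*I ≈ -23436.0*I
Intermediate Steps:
j(M, V) = 4*V (j(M, V) = V + 3*V = 4*V)
K = 3*I (K = √(4*2 - 17) = √(8 - 17) = √(-9) = 3*I ≈ 3.0*I)
p(G, S) = 14*S (p(G, S) = 13*S + S = 14*S)
p(-80, K)*t = (14*(3*I))*(-558) = (42*I)*(-558) = -23436*I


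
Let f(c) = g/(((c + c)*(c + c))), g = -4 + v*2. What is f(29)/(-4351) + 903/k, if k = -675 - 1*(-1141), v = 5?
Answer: 1652124387/852591503 ≈ 1.9378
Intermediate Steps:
k = 466 (k = -675 + 1141 = 466)
g = 6 (g = -4 + 5*2 = -4 + 10 = 6)
f(c) = 3/(2*c**2) (f(c) = 6/(((c + c)*(c + c))) = 6/(((2*c)*(2*c))) = 6/((4*c**2)) = 6*(1/(4*c**2)) = 3/(2*c**2))
f(29)/(-4351) + 903/k = ((3/2)/29**2)/(-4351) + 903/466 = ((3/2)*(1/841))*(-1/4351) + 903*(1/466) = (3/1682)*(-1/4351) + 903/466 = -3/7318382 + 903/466 = 1652124387/852591503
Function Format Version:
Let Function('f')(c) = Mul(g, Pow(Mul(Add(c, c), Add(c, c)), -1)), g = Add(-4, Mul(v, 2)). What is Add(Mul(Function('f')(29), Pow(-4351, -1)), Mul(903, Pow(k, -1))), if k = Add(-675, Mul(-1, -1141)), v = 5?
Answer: Rational(1652124387, 852591503) ≈ 1.9378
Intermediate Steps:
k = 466 (k = Add(-675, 1141) = 466)
g = 6 (g = Add(-4, Mul(5, 2)) = Add(-4, 10) = 6)
Function('f')(c) = Mul(Rational(3, 2), Pow(c, -2)) (Function('f')(c) = Mul(6, Pow(Mul(Add(c, c), Add(c, c)), -1)) = Mul(6, Pow(Mul(Mul(2, c), Mul(2, c)), -1)) = Mul(6, Pow(Mul(4, Pow(c, 2)), -1)) = Mul(6, Mul(Rational(1, 4), Pow(c, -2))) = Mul(Rational(3, 2), Pow(c, -2)))
Add(Mul(Function('f')(29), Pow(-4351, -1)), Mul(903, Pow(k, -1))) = Add(Mul(Mul(Rational(3, 2), Pow(29, -2)), Pow(-4351, -1)), Mul(903, Pow(466, -1))) = Add(Mul(Mul(Rational(3, 2), Rational(1, 841)), Rational(-1, 4351)), Mul(903, Rational(1, 466))) = Add(Mul(Rational(3, 1682), Rational(-1, 4351)), Rational(903, 466)) = Add(Rational(-3, 7318382), Rational(903, 466)) = Rational(1652124387, 852591503)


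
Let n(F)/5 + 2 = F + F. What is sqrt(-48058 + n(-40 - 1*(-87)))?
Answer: I*sqrt(47598) ≈ 218.17*I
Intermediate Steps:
n(F) = -10 + 10*F (n(F) = -10 + 5*(F + F) = -10 + 5*(2*F) = -10 + 10*F)
sqrt(-48058 + n(-40 - 1*(-87))) = sqrt(-48058 + (-10 + 10*(-40 - 1*(-87)))) = sqrt(-48058 + (-10 + 10*(-40 + 87))) = sqrt(-48058 + (-10 + 10*47)) = sqrt(-48058 + (-10 + 470)) = sqrt(-48058 + 460) = sqrt(-47598) = I*sqrt(47598)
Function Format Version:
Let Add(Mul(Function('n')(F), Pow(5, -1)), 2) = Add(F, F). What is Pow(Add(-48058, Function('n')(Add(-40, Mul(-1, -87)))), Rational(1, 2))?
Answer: Mul(I, Pow(47598, Rational(1, 2))) ≈ Mul(218.17, I)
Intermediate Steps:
Function('n')(F) = Add(-10, Mul(10, F)) (Function('n')(F) = Add(-10, Mul(5, Add(F, F))) = Add(-10, Mul(5, Mul(2, F))) = Add(-10, Mul(10, F)))
Pow(Add(-48058, Function('n')(Add(-40, Mul(-1, -87)))), Rational(1, 2)) = Pow(Add(-48058, Add(-10, Mul(10, Add(-40, Mul(-1, -87))))), Rational(1, 2)) = Pow(Add(-48058, Add(-10, Mul(10, Add(-40, 87)))), Rational(1, 2)) = Pow(Add(-48058, Add(-10, Mul(10, 47))), Rational(1, 2)) = Pow(Add(-48058, Add(-10, 470)), Rational(1, 2)) = Pow(Add(-48058, 460), Rational(1, 2)) = Pow(-47598, Rational(1, 2)) = Mul(I, Pow(47598, Rational(1, 2)))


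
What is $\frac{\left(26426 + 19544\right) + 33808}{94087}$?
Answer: $\frac{79778}{94087} \approx 0.84792$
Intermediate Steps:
$\frac{\left(26426 + 19544\right) + 33808}{94087} = \left(45970 + 33808\right) \frac{1}{94087} = 79778 \cdot \frac{1}{94087} = \frac{79778}{94087}$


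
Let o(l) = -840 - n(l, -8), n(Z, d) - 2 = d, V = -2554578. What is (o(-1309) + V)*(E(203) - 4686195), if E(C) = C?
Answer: 11974640188704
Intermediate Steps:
n(Z, d) = 2 + d
o(l) = -834 (o(l) = -840 - (2 - 8) = -840 - 1*(-6) = -840 + 6 = -834)
(o(-1309) + V)*(E(203) - 4686195) = (-834 - 2554578)*(203 - 4686195) = -2555412*(-4685992) = 11974640188704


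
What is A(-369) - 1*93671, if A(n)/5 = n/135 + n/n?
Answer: -281039/3 ≈ -93680.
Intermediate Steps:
A(n) = 5 + n/27 (A(n) = 5*(n/135 + n/n) = 5*(n*(1/135) + 1) = 5*(n/135 + 1) = 5*(1 + n/135) = 5 + n/27)
A(-369) - 1*93671 = (5 + (1/27)*(-369)) - 1*93671 = (5 - 41/3) - 93671 = -26/3 - 93671 = -281039/3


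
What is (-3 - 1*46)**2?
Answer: 2401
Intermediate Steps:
(-3 - 1*46)**2 = (-3 - 46)**2 = (-49)**2 = 2401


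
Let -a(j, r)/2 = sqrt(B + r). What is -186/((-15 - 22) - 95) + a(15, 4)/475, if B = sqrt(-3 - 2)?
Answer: 31/22 - 2*sqrt(4 + I*sqrt(5))/475 ≈ 1.4004 - 0.0022725*I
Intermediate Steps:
B = I*sqrt(5) (B = sqrt(-5) = I*sqrt(5) ≈ 2.2361*I)
a(j, r) = -2*sqrt(r + I*sqrt(5)) (a(j, r) = -2*sqrt(I*sqrt(5) + r) = -2*sqrt(r + I*sqrt(5)))
-186/((-15 - 22) - 95) + a(15, 4)/475 = -186/((-15 - 22) - 95) - 2*sqrt(4 + I*sqrt(5))/475 = -186/(-37 - 95) - 2*sqrt(4 + I*sqrt(5))*(1/475) = -186/(-132) - 2*sqrt(4 + I*sqrt(5))/475 = -186*(-1/132) - 2*sqrt(4 + I*sqrt(5))/475 = 31/22 - 2*sqrt(4 + I*sqrt(5))/475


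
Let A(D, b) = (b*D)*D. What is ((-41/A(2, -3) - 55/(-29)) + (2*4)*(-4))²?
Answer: 86248369/121104 ≈ 712.18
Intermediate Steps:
A(D, b) = b*D² (A(D, b) = (D*b)*D = b*D²)
((-41/A(2, -3) - 55/(-29)) + (2*4)*(-4))² = ((-41/((-3*2²)) - 55/(-29)) + (2*4)*(-4))² = ((-41/((-3*4)) - 55*(-1/29)) + 8*(-4))² = ((-41/(-12) + 55/29) - 32)² = ((-41*(-1/12) + 55/29) - 32)² = ((41/12 + 55/29) - 32)² = (1849/348 - 32)² = (-9287/348)² = 86248369/121104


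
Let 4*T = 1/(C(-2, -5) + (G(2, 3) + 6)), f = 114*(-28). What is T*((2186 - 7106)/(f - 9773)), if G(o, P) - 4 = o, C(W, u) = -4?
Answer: 123/10372 ≈ 0.011859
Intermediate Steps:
G(o, P) = 4 + o
f = -3192
T = 1/32 (T = 1/(4*(-4 + ((4 + 2) + 6))) = 1/(4*(-4 + (6 + 6))) = 1/(4*(-4 + 12)) = (¼)/8 = (¼)*(⅛) = 1/32 ≈ 0.031250)
T*((2186 - 7106)/(f - 9773)) = ((2186 - 7106)/(-3192 - 9773))/32 = (-4920/(-12965))/32 = (-4920*(-1/12965))/32 = (1/32)*(984/2593) = 123/10372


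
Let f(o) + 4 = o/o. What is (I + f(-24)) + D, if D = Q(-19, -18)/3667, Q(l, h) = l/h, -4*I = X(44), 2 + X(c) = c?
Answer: -23449/1737 ≈ -13.500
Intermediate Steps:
X(c) = -2 + c
f(o) = -3 (f(o) = -4 + o/o = -4 + 1 = -3)
I = -21/2 (I = -(-2 + 44)/4 = -¼*42 = -21/2 ≈ -10.500)
D = 1/3474 (D = -19/(-18)/3667 = -19*(-1/18)*(1/3667) = (19/18)*(1/3667) = 1/3474 ≈ 0.00028785)
(I + f(-24)) + D = (-21/2 - 3) + 1/3474 = -27/2 + 1/3474 = -23449/1737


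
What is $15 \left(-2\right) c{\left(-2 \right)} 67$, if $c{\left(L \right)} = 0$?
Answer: $0$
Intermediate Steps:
$15 \left(-2\right) c{\left(-2 \right)} 67 = 15 \left(-2\right) 0 \cdot 67 = \left(-30\right) 0 \cdot 67 = 0 \cdot 67 = 0$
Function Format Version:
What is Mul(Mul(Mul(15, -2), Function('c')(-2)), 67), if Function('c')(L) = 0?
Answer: 0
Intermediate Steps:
Mul(Mul(Mul(15, -2), Function('c')(-2)), 67) = Mul(Mul(Mul(15, -2), 0), 67) = Mul(Mul(-30, 0), 67) = Mul(0, 67) = 0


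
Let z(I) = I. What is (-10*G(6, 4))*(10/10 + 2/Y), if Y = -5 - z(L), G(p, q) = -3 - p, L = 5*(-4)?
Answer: 102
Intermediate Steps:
L = -20
Y = 15 (Y = -5 - 1*(-20) = -5 + 20 = 15)
(-10*G(6, 4))*(10/10 + 2/Y) = (-10*(-3 - 1*6))*(10/10 + 2/15) = (-10*(-3 - 6))*(10*(⅒) + 2*(1/15)) = (-10*(-9))*(1 + 2/15) = 90*(17/15) = 102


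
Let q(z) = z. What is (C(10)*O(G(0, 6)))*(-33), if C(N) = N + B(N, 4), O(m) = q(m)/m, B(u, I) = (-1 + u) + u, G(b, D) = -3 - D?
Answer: -957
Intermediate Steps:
B(u, I) = -1 + 2*u
O(m) = 1 (O(m) = m/m = 1)
C(N) = -1 + 3*N (C(N) = N + (-1 + 2*N) = -1 + 3*N)
(C(10)*O(G(0, 6)))*(-33) = ((-1 + 3*10)*1)*(-33) = ((-1 + 30)*1)*(-33) = (29*1)*(-33) = 29*(-33) = -957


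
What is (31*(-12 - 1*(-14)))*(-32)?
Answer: -1984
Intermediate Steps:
(31*(-12 - 1*(-14)))*(-32) = (31*(-12 + 14))*(-32) = (31*2)*(-32) = 62*(-32) = -1984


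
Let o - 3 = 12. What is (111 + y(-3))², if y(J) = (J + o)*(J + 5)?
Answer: 18225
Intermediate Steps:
o = 15 (o = 3 + 12 = 15)
y(J) = (5 + J)*(15 + J) (y(J) = (J + 15)*(J + 5) = (15 + J)*(5 + J) = (5 + J)*(15 + J))
(111 + y(-3))² = (111 + (75 + (-3)² + 20*(-3)))² = (111 + (75 + 9 - 60))² = (111 + 24)² = 135² = 18225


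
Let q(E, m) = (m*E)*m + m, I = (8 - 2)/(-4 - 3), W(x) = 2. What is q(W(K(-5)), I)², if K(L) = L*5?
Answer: 900/2401 ≈ 0.37484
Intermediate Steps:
K(L) = 5*L
I = -6/7 (I = 6/(-7) = 6*(-⅐) = -6/7 ≈ -0.85714)
q(E, m) = m + E*m² (q(E, m) = (E*m)*m + m = E*m² + m = m + E*m²)
q(W(K(-5)), I)² = (-6*(1 + 2*(-6/7))/7)² = (-6*(1 - 12/7)/7)² = (-6/7*(-5/7))² = (30/49)² = 900/2401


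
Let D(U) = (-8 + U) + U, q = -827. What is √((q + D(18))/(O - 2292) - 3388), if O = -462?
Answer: I*√1097618/18 ≈ 58.204*I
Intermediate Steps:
D(U) = -8 + 2*U
√((q + D(18))/(O - 2292) - 3388) = √((-827 + (-8 + 2*18))/(-462 - 2292) - 3388) = √((-827 + (-8 + 36))/(-2754) - 3388) = √((-827 + 28)*(-1/2754) - 3388) = √(-799*(-1/2754) - 3388) = √(47/162 - 3388) = √(-548809/162) = I*√1097618/18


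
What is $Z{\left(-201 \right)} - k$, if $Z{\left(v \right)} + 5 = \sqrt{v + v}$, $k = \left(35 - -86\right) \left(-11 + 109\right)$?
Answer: $-11863 + i \sqrt{402} \approx -11863.0 + 20.05 i$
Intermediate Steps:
$k = 11858$ ($k = \left(35 + 86\right) 98 = 121 \cdot 98 = 11858$)
$Z{\left(v \right)} = -5 + \sqrt{2} \sqrt{v}$ ($Z{\left(v \right)} = -5 + \sqrt{v + v} = -5 + \sqrt{2 v} = -5 + \sqrt{2} \sqrt{v}$)
$Z{\left(-201 \right)} - k = \left(-5 + \sqrt{2} \sqrt{-201}\right) - 11858 = \left(-5 + \sqrt{2} i \sqrt{201}\right) - 11858 = \left(-5 + i \sqrt{402}\right) - 11858 = -11863 + i \sqrt{402}$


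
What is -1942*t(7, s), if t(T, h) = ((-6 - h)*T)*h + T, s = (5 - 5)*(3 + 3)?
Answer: -13594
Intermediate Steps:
s = 0 (s = 0*6 = 0)
t(T, h) = T + T*h*(-6 - h) (t(T, h) = (T*(-6 - h))*h + T = T*h*(-6 - h) + T = T + T*h*(-6 - h))
-1942*t(7, s) = -13594*(1 - 1*0**2 - 6*0) = -13594*(1 - 1*0 + 0) = -13594*(1 + 0 + 0) = -13594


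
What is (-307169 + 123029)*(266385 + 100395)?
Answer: -67538869200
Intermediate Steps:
(-307169 + 123029)*(266385 + 100395) = -184140*366780 = -67538869200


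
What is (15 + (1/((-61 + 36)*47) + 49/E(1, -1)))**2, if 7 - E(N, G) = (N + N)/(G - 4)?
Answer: 883530441369/1890075625 ≈ 467.46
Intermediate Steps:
E(N, G) = 7 - 2*N/(-4 + G) (E(N, G) = 7 - (N + N)/(G - 4) = 7 - 2*N/(-4 + G))
(15 + (1/((-61 + 36)*47) + 49/E(1, -1)))**2 = (15 + (1/((-61 + 36)*47) + 49/(((-28 - 2*1 + 7*(-1))/(-4 - 1)))))**2 = (15 + ((1/47)/(-25) + 49/(((-28 - 2 - 7)/(-5)))))**2 = (15 + (-1/25*1/47 + 49/((-1/5*(-37)))))**2 = (15 + (-1/1175 + 49/(37/5)))**2 = (15 + (-1/1175 + 49*(5/37)))**2 = (15 + (-1/1175 + 245/37))**2 = (15 + 287838/43475)**2 = (939963/43475)**2 = 883530441369/1890075625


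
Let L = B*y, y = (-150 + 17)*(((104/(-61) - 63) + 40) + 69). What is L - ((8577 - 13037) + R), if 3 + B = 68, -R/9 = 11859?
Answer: -16576139/61 ≈ -2.7174e+5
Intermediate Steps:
R = -106731 (R = -9*11859 = -106731)
B = 65 (B = -3 + 68 = 65)
y = -359366/61 (y = -133*(((104*(-1/61) - 63) + 40) + 69) = -133*(((-104/61 - 63) + 40) + 69) = -133*((-3947/61 + 40) + 69) = -133*(-1507/61 + 69) = -133*2702/61 = -359366/61 ≈ -5891.2)
L = -23358790/61 (L = 65*(-359366/61) = -23358790/61 ≈ -3.8293e+5)
L - ((8577 - 13037) + R) = -23358790/61 - ((8577 - 13037) - 106731) = -23358790/61 - (-4460 - 106731) = -23358790/61 - 1*(-111191) = -23358790/61 + 111191 = -16576139/61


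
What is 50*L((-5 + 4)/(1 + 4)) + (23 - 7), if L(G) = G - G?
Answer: 16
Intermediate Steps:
L(G) = 0
50*L((-5 + 4)/(1 + 4)) + (23 - 7) = 50*0 + (23 - 7) = 0 + 16 = 16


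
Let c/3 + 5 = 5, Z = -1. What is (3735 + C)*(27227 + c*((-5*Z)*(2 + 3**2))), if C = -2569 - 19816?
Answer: -507783550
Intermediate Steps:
c = 0 (c = -15 + 3*5 = -15 + 15 = 0)
C = -22385
(3735 + C)*(27227 + c*((-5*Z)*(2 + 3**2))) = (3735 - 22385)*(27227 + 0*((-5*(-1))*(2 + 3**2))) = -18650*(27227 + 0*(5*(2 + 9))) = -18650*(27227 + 0*(5*11)) = -18650*(27227 + 0*55) = -18650*(27227 + 0) = -18650*27227 = -507783550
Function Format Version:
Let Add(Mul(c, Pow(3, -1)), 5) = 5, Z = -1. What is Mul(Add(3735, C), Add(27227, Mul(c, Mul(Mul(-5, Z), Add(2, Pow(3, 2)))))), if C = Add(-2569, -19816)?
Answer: -507783550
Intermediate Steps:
c = 0 (c = Add(-15, Mul(3, 5)) = Add(-15, 15) = 0)
C = -22385
Mul(Add(3735, C), Add(27227, Mul(c, Mul(Mul(-5, Z), Add(2, Pow(3, 2)))))) = Mul(Add(3735, -22385), Add(27227, Mul(0, Mul(Mul(-5, -1), Add(2, Pow(3, 2)))))) = Mul(-18650, Add(27227, Mul(0, Mul(5, Add(2, 9))))) = Mul(-18650, Add(27227, Mul(0, Mul(5, 11)))) = Mul(-18650, Add(27227, Mul(0, 55))) = Mul(-18650, Add(27227, 0)) = Mul(-18650, 27227) = -507783550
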